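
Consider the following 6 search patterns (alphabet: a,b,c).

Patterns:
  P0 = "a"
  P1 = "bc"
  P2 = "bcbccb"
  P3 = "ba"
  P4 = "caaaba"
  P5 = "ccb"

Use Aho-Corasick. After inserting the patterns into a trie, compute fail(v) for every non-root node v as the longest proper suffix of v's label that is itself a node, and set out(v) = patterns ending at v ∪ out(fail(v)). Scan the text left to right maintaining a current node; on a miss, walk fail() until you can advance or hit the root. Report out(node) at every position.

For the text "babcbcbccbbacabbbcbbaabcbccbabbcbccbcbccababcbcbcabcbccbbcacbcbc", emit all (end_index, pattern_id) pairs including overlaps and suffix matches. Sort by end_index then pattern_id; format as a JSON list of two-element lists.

Build:
Trie (insert patterns):
  n0 'ε': a→1 b→2 c→9
  n1 'a': ·  ←P0
  n2 'b': a→8 c→3
  n3 'bc': b→4  ←P1
  n4 'bcb': c→5
  n5 'bcbc': c→6
  n6 'bcbcc': b→7
  n7 'bcbccb': ·  ←P2
  n8 'ba': ·  ←P3
  n9 'c': a→10 c→15
  n10 'ca': a→11
  n11 'caa': a→12
  n12 'caaa': b→13
  n13 'caaab': a→14
  n14 'caaaba': ·  ←P4
  n15 'cc': b→16
  n16 'ccb': ·  ←P5

Failure links (BFS by depth):
  n1('a'): parent n0 fail=0; on 'a' 0 → fail=0;  out {0}∪∅={0}
  n2('b'): parent n0 fail=0; on 'b' 0 → fail=0;  out ∅∪∅=∅
  n9('c'): parent n0 fail=0; on 'c' 0 → fail=0;  out ∅∪∅=∅
  n3('bc'): parent n2 fail=0; on 'c' 0 → fail=9;  out {1}∪∅={1}
  n8('ba'): parent n2 fail=0; on 'a' 0 → fail=1;  out {3}∪{0}={0,3}
  n10('ca'): parent n9 fail=0; on 'a' 0 → fail=1;  out ∅∪{0}={0}
  n15('cc'): parent n9 fail=0; on 'c' 0 → fail=9;  out ∅∪∅=∅
  n4('bcb'): parent n3 fail=9; on 'b' 9→0 → fail=2;  out ∅∪∅=∅
  n11('caa'): parent n10 fail=1; on 'a' 1→0 → fail=1;  out ∅∪{0}={0}
  n16('ccb'): parent n15 fail=9; on 'b' 9→0 → fail=2;  out {5}∪∅={5}
  n5('bcbc'): parent n4 fail=2; on 'c' 2 → fail=3;  out ∅∪{1}={1}
  n12('caaa'): parent n11 fail=1; on 'a' 1→0 → fail=1;  out ∅∪{0}={0}
  n6('bcbcc'): parent n5 fail=3; on 'c' 3→9 → fail=15;  out ∅∪∅=∅
  n13('caaab'): parent n12 fail=1; on 'b' 1→0 → fail=2;  out ∅∪∅=∅
  n7('bcbccb'): parent n6 fail=15; on 'b' 15 → fail=16;  out {2}∪{5}={2,5}
  n14('caaaba'): parent n13 fail=2; on 'a' 2 → fail=8;  out {4}∪{0,3}={0,3,4}

Scan:
i=0 'b': node 0→2
i=1 'a': node 2→8  ** P0@[1:1],P3@[0:1]
i=2 'b': node 8→2 (fail-walked)
i=3 'c': node 2→3  ** P1@[2:3]
i=4 'b': node 3→4
i=5 'c': node 4→5  ** P1@[4:5]
i=6 'b': node 5→4 (fail-walked)
i=7 'c': node 4→5  ** P1@[6:7]
i=8 'c': node 5→6
i=9 'b': node 6→7  ** P2@[4:9],P5@[7:9]
i=10 'b': node 7→2 (fail-walked)
i=11 'a': node 2→8  ** P0@[11:11],P3@[10:11]
i=12 'c': node 8→9 (fail-walked)
i=13 'a': node 9→10  ** P0@[13:13]
i=14 'b': node 10→2 (fail-walked)
i=15 'b': node 2→2 (fail-walked)
i=16 'b': node 2→2 (fail-walked)
i=17 'c': node 2→3  ** P1@[16:17]
i=18 'b': node 3→4
i=19 'b': node 4→2 (fail-walked)
i=20 'a': node 2→8  ** P0@[20:20],P3@[19:20]
i=21 'a': node 8→1 (fail-walked)  ** P0@[21:21]
i=22 'b': node 1→2 (fail-walked)
i=23 'c': node 2→3  ** P1@[22:23]
i=24 'b': node 3→4
i=25 'c': node 4→5  ** P1@[24:25]
i=26 'c': node 5→6
i=27 'b': node 6→7  ** P2@[22:27],P5@[25:27]
i=28 'a': node 7→8 (fail-walked)  ** P0@[28:28],P3@[27:28]
i=29 'b': node 8→2 (fail-walked)
i=30 'b': node 2→2 (fail-walked)
i=31 'c': node 2→3  ** P1@[30:31]
i=32 'b': node 3→4
i=33 'c': node 4→5  ** P1@[32:33]
i=34 'c': node 5→6
i=35 'b': node 6→7  ** P2@[30:35],P5@[33:35]
i=36 'c': node 7→3 (fail-walked)  ** P1@[35:36]
i=37 'b': node 3→4
i=38 'c': node 4→5  ** P1@[37:38]
i=39 'c': node 5→6
i=40 'a': node 6→10 (fail-walked)  ** P0@[40:40]
i=41 'b': node 10→2 (fail-walked)
i=42 'a': node 2→8  ** P0@[42:42],P3@[41:42]
i=43 'b': node 8→2 (fail-walked)
i=44 'c': node 2→3  ** P1@[43:44]
i=45 'b': node 3→4
i=46 'c': node 4→5  ** P1@[45:46]
i=47 'b': node 5→4 (fail-walked)
i=48 'c': node 4→5  ** P1@[47:48]
i=49 'a': node 5→10 (fail-walked)  ** P0@[49:49]
i=50 'b': node 10→2 (fail-walked)
i=51 'c': node 2→3  ** P1@[50:51]
i=52 'b': node 3→4
i=53 'c': node 4→5  ** P1@[52:53]
i=54 'c': node 5→6
i=55 'b': node 6→7  ** P2@[50:55],P5@[53:55]
i=56 'b': node 7→2 (fail-walked)
i=57 'c': node 2→3  ** P1@[56:57]
i=58 'a': node 3→10 (fail-walked)  ** P0@[58:58]
i=59 'c': node 10→9 (fail-walked)
i=60 'b': node 9→2 (fail-walked)
i=61 'c': node 2→3  ** P1@[60:61]
i=62 'b': node 3→4
i=63 'c': node 4→5  ** P1@[62:63]

Result: [[1,0],[1,3],[3,1],[5,1],[7,1],[9,2],[9,5],[11,0],[11,3],[13,0],[17,1],[20,0],[20,3],[21,0],[23,1],[25,1],[27,2],[27,5],[28,0],[28,3],[31,1],[33,1],[35,2],[35,5],[36,1],[38,1],[40,0],[42,0],[42,3],[44,1],[46,1],[48,1],[49,0],[51,1],[53,1],[55,2],[55,5],[57,1],[58,0],[61,1],[63,1]]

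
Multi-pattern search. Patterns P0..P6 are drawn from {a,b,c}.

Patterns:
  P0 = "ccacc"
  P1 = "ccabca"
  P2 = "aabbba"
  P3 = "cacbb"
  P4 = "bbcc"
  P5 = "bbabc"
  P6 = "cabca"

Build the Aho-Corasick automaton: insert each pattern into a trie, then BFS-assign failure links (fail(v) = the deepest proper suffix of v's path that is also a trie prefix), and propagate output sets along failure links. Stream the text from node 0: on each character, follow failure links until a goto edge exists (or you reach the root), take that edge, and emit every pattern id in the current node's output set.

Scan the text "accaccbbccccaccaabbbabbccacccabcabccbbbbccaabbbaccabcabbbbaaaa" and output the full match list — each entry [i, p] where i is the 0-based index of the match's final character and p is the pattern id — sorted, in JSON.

Build:
Trie nodes:
  n0 'ε': a→9 b→19 c→1
  n1 'c': a→15 c→2
  n2 'cc': a→3
  n3 'cca': b→6 c→4
  n4 'ccac': c→5
  n5 'ccacc': ·  ←P0
  n6 'ccab': c→7
  n7 'ccabc': a→8
  n8 'ccabca': ·  ←P1
  n9 'a': a→10
  n10 'aa': b→11
  n11 'aab': b→12
  n12 'aabb': b→13
  n13 'aabbb': a→14
  n14 'aabbba': ·  ←P2
  n15 'ca': b→26 c→16
  n16 'cac': b→17
  n17 'cacb': b→18
  n18 'cacbb': ·  ←P3
  n19 'b': b→20
  n20 'bb': a→23 c→21
  n21 'bbc': c→22
  n22 'bbcc': ·  ←P4
  n23 'bba': b→24
  n24 'bbab': c→25
  n25 'bbabc': ·  ←P5
  n26 'cab': c→27
  n27 'cabc': a→28
  n28 'cabca': ·  ←P6

BFS fail/out derivation:
  n1('c'): parent n0 fail=0; on 'c' 0 → fail=0;  out ∅∪∅=∅
  n9('a'): parent n0 fail=0; on 'a' 0 → fail=0;  out ∅∪∅=∅
  n19('b'): parent n0 fail=0; on 'b' 0 → fail=0;  out ∅∪∅=∅
  n2('cc'): parent n1 fail=0; on 'c' 0 → fail=1;  out ∅∪∅=∅
  n10('aa'): parent n9 fail=0; on 'a' 0 → fail=9;  out ∅∪∅=∅
  n15('ca'): parent n1 fail=0; on 'a' 0 → fail=9;  out ∅∪∅=∅
  n20('bb'): parent n19 fail=0; on 'b' 0 → fail=19;  out ∅∪∅=∅
  n3('cca'): parent n2 fail=1; on 'a' 1 → fail=15;  out ∅∪∅=∅
  n11('aab'): parent n10 fail=9; on 'b' 9→0 → fail=19;  out ∅∪∅=∅
  n16('cac'): parent n15 fail=9; on 'c' 9→0 → fail=1;  out ∅∪∅=∅
  n21('bbc'): parent n20 fail=19; on 'c' 19→0 → fail=1;  out ∅∪∅=∅
  n23('bba'): parent n20 fail=19; on 'a' 19→0 → fail=9;  out ∅∪∅=∅
  n26('cab'): parent n15 fail=9; on 'b' 9→0 → fail=19;  out ∅∪∅=∅
  n4('ccac'): parent n3 fail=15; on 'c' 15 → fail=16;  out ∅∪∅=∅
  n6('ccab'): parent n3 fail=15; on 'b' 15 → fail=26;  out ∅∪∅=∅
  n12('aabb'): parent n11 fail=19; on 'b' 19 → fail=20;  out ∅∪∅=∅
  n17('cacb'): parent n16 fail=1; on 'b' 1→0 → fail=19;  out ∅∪∅=∅
  n22('bbcc'): parent n21 fail=1; on 'c' 1 → fail=2;  out {4}∪∅={4}
  n24('bbab'): parent n23 fail=9; on 'b' 9→0 → fail=19;  out ∅∪∅=∅
  n27('cabc'): parent n26 fail=19; on 'c' 19→0 → fail=1;  out ∅∪∅=∅
  n5('ccacc'): parent n4 fail=16; on 'c' 16→1 → fail=2;  out {0}∪∅={0}
  n7('ccabc'): parent n6 fail=26; on 'c' 26 → fail=27;  out ∅∪∅=∅
  n13('aabbb'): parent n12 fail=20; on 'b' 20→19 → fail=20;  out ∅∪∅=∅
  n18('cacbb'): parent n17 fail=19; on 'b' 19 → fail=20;  out {3}∪∅={3}
  n25('bbabc'): parent n24 fail=19; on 'c' 19→0 → fail=1;  out {5}∪∅={5}
  n28('cabca'): parent n27 fail=1; on 'a' 1 → fail=15;  out {6}∪∅={6}
  n8('ccabca'): parent n7 fail=27; on 'a' 27 → fail=28;  out {1}∪{6}={1,6}
  n14('aabbba'): parent n13 fail=20; on 'a' 20 → fail=23;  out {2}∪∅={2}

Text stream:
i=0 'a': node 0→9
i=1 'c': node 9→1 (fail-walked)
i=2 'c': node 1→2
i=3 'a': node 2→3
i=4 'c': node 3→4
i=5 'c': node 4→5  ** P0@[1:5]
i=6 'b': node 5→19 (fail-walked)
i=7 'b': node 19→20
i=8 'c': node 20→21
i=9 'c': node 21→22  ** P4@[6:9]
i=10 'c': node 22→2 (fail-walked)
i=11 'c': node 2→2 (fail-walked)
i=12 'a': node 2→3
i=13 'c': node 3→4
i=14 'c': node 4→5  ** P0@[10:14]
i=15 'a': node 5→3 (fail-walked)
i=16 'a': node 3→10 (fail-walked)
i=17 'b': node 10→11
i=18 'b': node 11→12
i=19 'b': node 12→13
i=20 'a': node 13→14  ** P2@[15:20]
i=21 'b': node 14→24 (fail-walked)
i=22 'b': node 24→20 (fail-walked)
i=23 'c': node 20→21
i=24 'c': node 21→22  ** P4@[21:24]
i=25 'a': node 22→3 (fail-walked)
i=26 'c': node 3→4
i=27 'c': node 4→5  ** P0@[23:27]
i=28 'c': node 5→2 (fail-walked)
i=29 'a': node 2→3
i=30 'b': node 3→6
i=31 'c': node 6→7
i=32 'a': node 7→8  ** P1@[27:32],P6@[28:32]
i=33 'b': node 8→26 (fail-walked)
i=34 'c': node 26→27
i=35 'c': node 27→2 (fail-walked)
i=36 'b': node 2→19 (fail-walked)
i=37 'b': node 19→20
i=38 'b': node 20→20 (fail-walked)
i=39 'b': node 20→20 (fail-walked)
i=40 'c': node 20→21
i=41 'c': node 21→22  ** P4@[38:41]
i=42 'a': node 22→3 (fail-walked)
i=43 'a': node 3→10 (fail-walked)
i=44 'b': node 10→11
i=45 'b': node 11→12
i=46 'b': node 12→13
i=47 'a': node 13→14  ** P2@[42:47]
i=48 'c': node 14→1 (fail-walked)
i=49 'c': node 1→2
i=50 'a': node 2→3
i=51 'b': node 3→6
i=52 'c': node 6→7
i=53 'a': node 7→8  ** P1@[48:53],P6@[49:53]
i=54 'b': node 8→26 (fail-walked)
i=55 'b': node 26→20 (fail-walked)
i=56 'b': node 20→20 (fail-walked)
i=57 'b': node 20→20 (fail-walked)
i=58 'a': node 20→23
i=59 'a': node 23→10 (fail-walked)
i=60 'a': node 10→10 (fail-walked)
i=61 'a': node 10→10 (fail-walked)

Result: [[5,0],[9,4],[14,0],[20,2],[24,4],[27,0],[32,1],[32,6],[41,4],[47,2],[53,1],[53,6]]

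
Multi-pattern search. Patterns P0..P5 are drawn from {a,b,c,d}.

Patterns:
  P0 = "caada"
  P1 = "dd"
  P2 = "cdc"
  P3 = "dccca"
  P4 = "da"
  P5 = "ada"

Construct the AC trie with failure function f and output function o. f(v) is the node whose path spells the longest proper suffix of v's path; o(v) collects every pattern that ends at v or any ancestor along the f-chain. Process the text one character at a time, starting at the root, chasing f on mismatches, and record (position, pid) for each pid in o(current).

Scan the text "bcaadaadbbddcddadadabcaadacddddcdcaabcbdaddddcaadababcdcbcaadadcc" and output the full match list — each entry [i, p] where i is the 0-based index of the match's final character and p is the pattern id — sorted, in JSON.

Build automaton:
Trie nodes:
  n0 'ε': a→15 c→1 d→6
  n1 'c': a→2 d→8
  n2 'ca': a→3
  n3 'caa': d→4
  n4 'caad': a→5
  n5 'caada': ·  ←P0
  n6 'd': a→14 c→10 d→7
  n7 'dd': ·  ←P1
  n8 'cd': c→9
  n9 'cdc': ·  ←P2
  n10 'dc': c→11
  n11 'dcc': c→12
  n12 'dccc': a→13
  n13 'dccca': ·  ←P3
  n14 'da': ·  ←P4
  n15 'a': d→16
  n16 'ad': a→17
  n17 'ada': ·  ←P5

BFS fail/out derivation:
  n1('c'): parent n0 fail=0; on 'c' 0 → fail=0;  out ∅∪∅=∅
  n6('d'): parent n0 fail=0; on 'd' 0 → fail=0;  out ∅∪∅=∅
  n15('a'): parent n0 fail=0; on 'a' 0 → fail=0;  out ∅∪∅=∅
  n2('ca'): parent n1 fail=0; on 'a' 0 → fail=15;  out ∅∪∅=∅
  n7('dd'): parent n6 fail=0; on 'd' 0 → fail=6;  out {1}∪∅={1}
  n8('cd'): parent n1 fail=0; on 'd' 0 → fail=6;  out ∅∪∅=∅
  n10('dc'): parent n6 fail=0; on 'c' 0 → fail=1;  out ∅∪∅=∅
  n14('da'): parent n6 fail=0; on 'a' 0 → fail=15;  out {4}∪∅={4}
  n16('ad'): parent n15 fail=0; on 'd' 0 → fail=6;  out ∅∪∅=∅
  n3('caa'): parent n2 fail=15; on 'a' 15→0 → fail=15;  out ∅∪∅=∅
  n9('cdc'): parent n8 fail=6; on 'c' 6 → fail=10;  out {2}∪∅={2}
  n11('dcc'): parent n10 fail=1; on 'c' 1→0 → fail=1;  out ∅∪∅=∅
  n17('ada'): parent n16 fail=6; on 'a' 6 → fail=14;  out {5}∪{4}={4,5}
  n4('caad'): parent n3 fail=15; on 'd' 15 → fail=16;  out ∅∪∅=∅
  n12('dccc'): parent n11 fail=1; on 'c' 1→0 → fail=1;  out ∅∪∅=∅
  n5('caada'): parent n4 fail=16; on 'a' 16 → fail=17;  out {0}∪{4,5}={0,4,5}
  n13('dccca'): parent n12 fail=1; on 'a' 1 → fail=2;  out {3}∪∅={3}

Run:
[0] read 'b'  n0⇒n0
[1] read 'c'  n0⇒n1
[2] read 'a'  n1⇒n2
[3] read 'a'  n2⇒n3
[4] read 'd'  n3⇒n4
[5] read 'a'  n4⇒n5  emit P0@[1:5],P4@[4:5],P5@[3:5]
[6] read 'a'  n5⇒n15 (via fail)
[7] read 'd'  n15⇒n16
[8] read 'b'  n16⇒n0 (via fail)
[9] read 'b'  n0⇒n0
[10] read 'd'  n0⇒n6
[11] read 'd'  n6⇒n7  emit P1@[10:11]
[12] read 'c'  n7⇒n10 (via fail)
[13] read 'd'  n10⇒n8 (via fail)
[14] read 'd'  n8⇒n7 (via fail)  emit P1@[13:14]
[15] read 'a'  n7⇒n14 (via fail)  emit P4@[14:15]
[16] read 'd'  n14⇒n16 (via fail)
[17] read 'a'  n16⇒n17  emit P4@[16:17],P5@[15:17]
[18] read 'd'  n17⇒n16 (via fail)
[19] read 'a'  n16⇒n17  emit P4@[18:19],P5@[17:19]
[20] read 'b'  n17⇒n0 (via fail)
[21] read 'c'  n0⇒n1
[22] read 'a'  n1⇒n2
[23] read 'a'  n2⇒n3
[24] read 'd'  n3⇒n4
[25] read 'a'  n4⇒n5  emit P0@[21:25],P4@[24:25],P5@[23:25]
[26] read 'c'  n5⇒n1 (via fail)
[27] read 'd'  n1⇒n8
[28] read 'd'  n8⇒n7 (via fail)  emit P1@[27:28]
[29] read 'd'  n7⇒n7 (via fail)  emit P1@[28:29]
[30] read 'd'  n7⇒n7 (via fail)  emit P1@[29:30]
[31] read 'c'  n7⇒n10 (via fail)
[32] read 'd'  n10⇒n8 (via fail)
[33] read 'c'  n8⇒n9  emit P2@[31:33]
[34] read 'a'  n9⇒n2 (via fail)
[35] read 'a'  n2⇒n3
[36] read 'b'  n3⇒n0 (via fail)
[37] read 'c'  n0⇒n1
[38] read 'b'  n1⇒n0 (via fail)
[39] read 'd'  n0⇒n6
[40] read 'a'  n6⇒n14  emit P4@[39:40]
[41] read 'd'  n14⇒n16 (via fail)
[42] read 'd'  n16⇒n7 (via fail)  emit P1@[41:42]
[43] read 'd'  n7⇒n7 (via fail)  emit P1@[42:43]
[44] read 'd'  n7⇒n7 (via fail)  emit P1@[43:44]
[45] read 'c'  n7⇒n10 (via fail)
[46] read 'a'  n10⇒n2 (via fail)
[47] read 'a'  n2⇒n3
[48] read 'd'  n3⇒n4
[49] read 'a'  n4⇒n5  emit P0@[45:49],P4@[48:49],P5@[47:49]
[50] read 'b'  n5⇒n0 (via fail)
[51] read 'a'  n0⇒n15
[52] read 'b'  n15⇒n0 (via fail)
[53] read 'c'  n0⇒n1
[54] read 'd'  n1⇒n8
[55] read 'c'  n8⇒n9  emit P2@[53:55]
[56] read 'b'  n9⇒n0 (via fail)
[57] read 'c'  n0⇒n1
[58] read 'a'  n1⇒n2
[59] read 'a'  n2⇒n3
[60] read 'd'  n3⇒n4
[61] read 'a'  n4⇒n5  emit P0@[57:61],P4@[60:61],P5@[59:61]
[62] read 'd'  n5⇒n16 (via fail)
[63] read 'c'  n16⇒n10 (via fail)
[64] read 'c'  n10⇒n11

All matches (sorted): [[5,0],[5,4],[5,5],[11,1],[14,1],[15,4],[17,4],[17,5],[19,4],[19,5],[25,0],[25,4],[25,5],[28,1],[29,1],[30,1],[33,2],[40,4],[42,1],[43,1],[44,1],[49,0],[49,4],[49,5],[55,2],[61,0],[61,4],[61,5]]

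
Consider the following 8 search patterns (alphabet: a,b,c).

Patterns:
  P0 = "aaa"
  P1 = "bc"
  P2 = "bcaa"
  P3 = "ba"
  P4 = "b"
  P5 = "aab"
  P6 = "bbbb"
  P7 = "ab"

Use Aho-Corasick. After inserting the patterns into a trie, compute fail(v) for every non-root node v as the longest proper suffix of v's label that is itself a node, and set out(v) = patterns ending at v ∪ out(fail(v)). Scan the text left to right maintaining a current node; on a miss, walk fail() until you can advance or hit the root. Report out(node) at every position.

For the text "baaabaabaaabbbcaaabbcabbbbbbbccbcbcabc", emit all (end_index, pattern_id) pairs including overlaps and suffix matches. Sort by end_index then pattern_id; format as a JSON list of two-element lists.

Construct AC machine:
Trie (insert patterns):
  n0 'ε': a→1 b→4
  n1 'a': a→2 b→13
  n2 'aa': a→3 b→9
  n3 'aaa': ·  ←P0
  n4 'b': a→8 b→10 c→5  ←P4
  n5 'bc': a→6  ←P1
  n6 'bca': a→7
  n7 'bcaa': ·  ←P2
  n8 'ba': ·  ←P3
  n9 'aab': ·  ←P5
  n10 'bb': b→11
  n11 'bbb': b→12
  n12 'bbbb': ·  ←P6
  n13 'ab': ·  ←P7

Failure links (BFS by depth):
  fail(1) 'a': from fail(0)=0 chase 'a': 0 ⇒ 0;  out=∅∪out(0)=∅
  fail(4) 'b': from fail(0)=0 chase 'b': 0 ⇒ 0;  out={4}∪out(0)={4}
  fail(2) 'aa': from fail(1)=0 chase 'a': 0 ⇒ 1;  out=∅∪out(1)=∅
  fail(5) 'bc': from fail(4)=0 chase 'c': 0 ⇒ 0;  out={1}∪out(0)={1}
  fail(8) 'ba': from fail(4)=0 chase 'a': 0 ⇒ 1;  out={3}∪out(1)={3}
  fail(10) 'bb': from fail(4)=0 chase 'b': 0 ⇒ 4;  out=∅∪out(4)={4}
  fail(13) 'ab': from fail(1)=0 chase 'b': 0 ⇒ 4;  out={7}∪out(4)={4,7}
  fail(3) 'aaa': from fail(2)=1 chase 'a': 1 ⇒ 2;  out={0}∪out(2)={0}
  fail(6) 'bca': from fail(5)=0 chase 'a': 0 ⇒ 1;  out=∅∪out(1)=∅
  fail(9) 'aab': from fail(2)=1 chase 'b': 1 ⇒ 13;  out={5}∪out(13)={4,5,7}
  fail(11) 'bbb': from fail(10)=4 chase 'b': 4 ⇒ 10;  out=∅∪out(10)={4}
  fail(7) 'bcaa': from fail(6)=1 chase 'a': 1 ⇒ 2;  out={2}∪out(2)={2}
  fail(12) 'bbbb': from fail(11)=10 chase 'b': 10 ⇒ 11;  out={6}∪out(11)={4,6}

Scan:
pos 0 'b': at 4  emit P4@[0:0]
pos 1 'a': at 8  emit P3@[0:1]
pos 2 'a': at 2 (fail-walked)
pos 3 'a': at 3  emit P0@[1:3]
pos 4 'b': at 9 (fail-walked)  emit P4@[4:4],P5@[2:4],P7@[3:4]
pos 5 'a': at 8 (fail-walked)  emit P3@[4:5]
pos 6 'a': at 2 (fail-walked)
pos 7 'b': at 9  emit P4@[7:7],P5@[5:7],P7@[6:7]
pos 8 'a': at 8 (fail-walked)  emit P3@[7:8]
pos 9 'a': at 2 (fail-walked)
pos 10 'a': at 3  emit P0@[8:10]
pos 11 'b': at 9 (fail-walked)  emit P4@[11:11],P5@[9:11],P7@[10:11]
pos 12 'b': at 10 (fail-walked)  emit P4@[12:12]
pos 13 'b': at 11  emit P4@[13:13]
pos 14 'c': at 5 (fail-walked)  emit P1@[13:14]
pos 15 'a': at 6
pos 16 'a': at 7  emit P2@[13:16]
pos 17 'a': at 3 (fail-walked)  emit P0@[15:17]
pos 18 'b': at 9 (fail-walked)  emit P4@[18:18],P5@[16:18],P7@[17:18]
pos 19 'b': at 10 (fail-walked)  emit P4@[19:19]
pos 20 'c': at 5 (fail-walked)  emit P1@[19:20]
pos 21 'a': at 6
pos 22 'b': at 13 (fail-walked)  emit P4@[22:22],P7@[21:22]
pos 23 'b': at 10 (fail-walked)  emit P4@[23:23]
pos 24 'b': at 11  emit P4@[24:24]
pos 25 'b': at 12  emit P4@[25:25],P6@[22:25]
pos 26 'b': at 12 (fail-walked)  emit P4@[26:26],P6@[23:26]
pos 27 'b': at 12 (fail-walked)  emit P4@[27:27],P6@[24:27]
pos 28 'b': at 12 (fail-walked)  emit P4@[28:28],P6@[25:28]
pos 29 'c': at 5 (fail-walked)  emit P1@[28:29]
pos 30 'c': at 0 (fail-walked)
pos 31 'b': at 4  emit P4@[31:31]
pos 32 'c': at 5  emit P1@[31:32]
pos 33 'b': at 4 (fail-walked)  emit P4@[33:33]
pos 34 'c': at 5  emit P1@[33:34]
pos 35 'a': at 6
pos 36 'b': at 13 (fail-walked)  emit P4@[36:36],P7@[35:36]
pos 37 'c': at 5 (fail-walked)  emit P1@[36:37]

Result: [[0,4],[1,3],[3,0],[4,4],[4,5],[4,7],[5,3],[7,4],[7,5],[7,7],[8,3],[10,0],[11,4],[11,5],[11,7],[12,4],[13,4],[14,1],[16,2],[17,0],[18,4],[18,5],[18,7],[19,4],[20,1],[22,4],[22,7],[23,4],[24,4],[25,4],[25,6],[26,4],[26,6],[27,4],[27,6],[28,4],[28,6],[29,1],[31,4],[32,1],[33,4],[34,1],[36,4],[36,7],[37,1]]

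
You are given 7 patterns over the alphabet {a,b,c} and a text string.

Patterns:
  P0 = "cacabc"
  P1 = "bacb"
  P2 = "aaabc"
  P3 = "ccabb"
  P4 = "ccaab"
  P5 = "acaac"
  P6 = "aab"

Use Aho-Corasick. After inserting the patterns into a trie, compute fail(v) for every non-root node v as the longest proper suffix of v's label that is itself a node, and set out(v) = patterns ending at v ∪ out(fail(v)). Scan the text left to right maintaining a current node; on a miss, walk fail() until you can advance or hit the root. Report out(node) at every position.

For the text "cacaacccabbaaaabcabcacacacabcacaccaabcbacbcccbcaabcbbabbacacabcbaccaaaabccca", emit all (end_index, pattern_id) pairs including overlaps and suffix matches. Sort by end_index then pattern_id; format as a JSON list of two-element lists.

Construct AC machine:
Trie nodes:
  n0 'ε': a→11 b→7 c→1
  n1 'c': a→2 c→16
  n2 'ca': c→3
  n3 'cac': a→4
  n4 'caca': b→5
  n5 'cacab': c→6
  n6 'cacabc': ·  ←P0
  n7 'b': a→8
  n8 'ba': c→9
  n9 'bac': b→10
  n10 'bacb': ·  ←P1
  n11 'a': a→12 c→22
  n12 'aa': a→13 b→26
  n13 'aaa': b→14
  n14 'aaab': c→15
  n15 'aaabc': ·  ←P2
  n16 'cc': a→17
  n17 'cca': a→20 b→18
  n18 'ccab': b→19
  n19 'ccabb': ·  ←P3
  n20 'ccaa': b→21
  n21 'ccaab': ·  ←P4
  n22 'ac': a→23
  n23 'aca': a→24
  n24 'acaa': c→25
  n25 'acaac': ·  ←P5
  n26 'aab': ·  ←P6

Failure links (BFS by depth):
  fail(1) 'c': from fail(0)=0 chase 'c': 0 ⇒ 0;  out=∅∪out(0)=∅
  fail(7) 'b': from fail(0)=0 chase 'b': 0 ⇒ 0;  out=∅∪out(0)=∅
  fail(11) 'a': from fail(0)=0 chase 'a': 0 ⇒ 0;  out=∅∪out(0)=∅
  fail(2) 'ca': from fail(1)=0 chase 'a': 0 ⇒ 11;  out=∅∪out(11)=∅
  fail(8) 'ba': from fail(7)=0 chase 'a': 0 ⇒ 11;  out=∅∪out(11)=∅
  fail(12) 'aa': from fail(11)=0 chase 'a': 0 ⇒ 11;  out=∅∪out(11)=∅
  fail(16) 'cc': from fail(1)=0 chase 'c': 0 ⇒ 1;  out=∅∪out(1)=∅
  fail(22) 'ac': from fail(11)=0 chase 'c': 0 ⇒ 1;  out=∅∪out(1)=∅
  fail(3) 'cac': from fail(2)=11 chase 'c': 11 ⇒ 22;  out=∅∪out(22)=∅
  fail(9) 'bac': from fail(8)=11 chase 'c': 11 ⇒ 22;  out=∅∪out(22)=∅
  fail(13) 'aaa': from fail(12)=11 chase 'a': 11 ⇒ 12;  out=∅∪out(12)=∅
  fail(17) 'cca': from fail(16)=1 chase 'a': 1 ⇒ 2;  out=∅∪out(2)=∅
  fail(23) 'aca': from fail(22)=1 chase 'a': 1 ⇒ 2;  out=∅∪out(2)=∅
  fail(26) 'aab': from fail(12)=11 chase 'b': 11→0 ⇒ 7;  out={6}∪out(7)={6}
  fail(4) 'caca': from fail(3)=22 chase 'a': 22 ⇒ 23;  out=∅∪out(23)=∅
  fail(10) 'bacb': from fail(9)=22 chase 'b': 22→1→0 ⇒ 7;  out={1}∪out(7)={1}
  fail(14) 'aaab': from fail(13)=12 chase 'b': 12 ⇒ 26;  out=∅∪out(26)={6}
  fail(18) 'ccab': from fail(17)=2 chase 'b': 2→11→0 ⇒ 7;  out=∅∪out(7)=∅
  fail(20) 'ccaa': from fail(17)=2 chase 'a': 2→11 ⇒ 12;  out=∅∪out(12)=∅
  fail(24) 'acaa': from fail(23)=2 chase 'a': 2→11 ⇒ 12;  out=∅∪out(12)=∅
  fail(5) 'cacab': from fail(4)=23 chase 'b': 23→2→11→0 ⇒ 7;  out=∅∪out(7)=∅
  fail(15) 'aaabc': from fail(14)=26 chase 'c': 26→7→0 ⇒ 1;  out={2}∪out(1)={2}
  fail(19) 'ccabb': from fail(18)=7 chase 'b': 7→0 ⇒ 7;  out={3}∪out(7)={3}
  fail(21) 'ccaab': from fail(20)=12 chase 'b': 12 ⇒ 26;  out={4}∪out(26)={4,6}
  fail(25) 'acaac': from fail(24)=12 chase 'c': 12→11 ⇒ 22;  out={5}∪out(22)={5}
  fail(6) 'cacabc': from fail(5)=7 chase 'c': 7→0 ⇒ 1;  out={0}∪out(1)={0}

Scan:
pos 0 'c': at 1
pos 1 'a': at 2
pos 2 'c': at 3
pos 3 'a': at 4
pos 4 'a': at 24 (via fail)
pos 5 'c': at 25  → match P5@[1:5]
pos 6 'c': at 16 (via fail)
pos 7 'c': at 16 (via fail)
pos 8 'a': at 17
pos 9 'b': at 18
pos 10 'b': at 19  → match P3@[6:10]
pos 11 'a': at 8 (via fail)
pos 12 'a': at 12 (via fail)
pos 13 'a': at 13
pos 14 'a': at 13 (via fail)
pos 15 'b': at 14  → match P6@[13:15]
pos 16 'c': at 15  → match P2@[12:16]
pos 17 'a': at 2 (via fail)
pos 18 'b': at 7 (via fail)
pos 19 'c': at 1 (via fail)
pos 20 'a': at 2
pos 21 'c': at 3
pos 22 'a': at 4
pos 23 'c': at 3 (via fail)
pos 24 'a': at 4
pos 25 'c': at 3 (via fail)
pos 26 'a': at 4
pos 27 'b': at 5
pos 28 'c': at 6  → match P0@[23:28]
pos 29 'a': at 2 (via fail)
pos 30 'c': at 3
pos 31 'a': at 4
pos 32 'c': at 3 (via fail)
pos 33 'c': at 16 (via fail)
pos 34 'a': at 17
pos 35 'a': at 20
pos 36 'b': at 21  → match P4@[32:36],P6@[34:36]
pos 37 'c': at 1 (via fail)
pos 38 'b': at 7 (via fail)
pos 39 'a': at 8
pos 40 'c': at 9
pos 41 'b': at 10  → match P1@[38:41]
pos 42 'c': at 1 (via fail)
pos 43 'c': at 16
pos 44 'c': at 16 (via fail)
pos 45 'b': at 7 (via fail)
pos 46 'c': at 1 (via fail)
pos 47 'a': at 2
pos 48 'a': at 12 (via fail)
pos 49 'b': at 26  → match P6@[47:49]
pos 50 'c': at 1 (via fail)
pos 51 'b': at 7 (via fail)
pos 52 'b': at 7 (via fail)
pos 53 'a': at 8
pos 54 'b': at 7 (via fail)
pos 55 'b': at 7 (via fail)
pos 56 'a': at 8
pos 57 'c': at 9
pos 58 'a': at 23 (via fail)
pos 59 'c': at 3 (via fail)
pos 60 'a': at 4
pos 61 'b': at 5
pos 62 'c': at 6  → match P0@[57:62]
pos 63 'b': at 7 (via fail)
pos 64 'a': at 8
pos 65 'c': at 9
pos 66 'c': at 16 (via fail)
pos 67 'a': at 17
pos 68 'a': at 20
pos 69 'a': at 13 (via fail)
pos 70 'a': at 13 (via fail)
pos 71 'b': at 14  → match P6@[69:71]
pos 72 'c': at 15  → match P2@[68:72]
pos 73 'c': at 16 (via fail)
pos 74 'c': at 16 (via fail)
pos 75 'a': at 17

Result: [[5,5],[10,3],[15,6],[16,2],[28,0],[36,4],[36,6],[41,1],[49,6],[62,0],[71,6],[72,2]]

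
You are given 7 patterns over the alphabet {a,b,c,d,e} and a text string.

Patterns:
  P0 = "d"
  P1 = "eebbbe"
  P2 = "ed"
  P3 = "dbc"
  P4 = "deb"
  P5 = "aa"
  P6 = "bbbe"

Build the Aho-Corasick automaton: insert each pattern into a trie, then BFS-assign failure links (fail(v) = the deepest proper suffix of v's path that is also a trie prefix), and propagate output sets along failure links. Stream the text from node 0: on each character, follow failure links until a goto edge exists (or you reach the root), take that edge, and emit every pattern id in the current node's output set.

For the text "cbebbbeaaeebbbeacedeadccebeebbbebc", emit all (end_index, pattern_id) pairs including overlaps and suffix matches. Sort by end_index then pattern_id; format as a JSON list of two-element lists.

Build:
Trie nodes:
  0='ε' goto a→13 b→15 d→1 e→2
  1='d' goto b→9 e→11  [P0 ends]
  2='e' goto d→8 e→3
  3='ee' goto b→4
  4='eeb' goto b→5
  5='eebb' goto b→6
  6='eebbb' goto e→7
  7='eebbbe' goto ·  [P1 ends]
  8='ed' goto ·  [P2 ends]
  9='db' goto c→10
  10='dbc' goto ·  [P3 ends]
  11='de' goto b→12
  12='deb' goto ·  [P4 ends]
  13='a' goto a→14
  14='aa' goto ·  [P5 ends]
  15='b' goto b→16
  16='bb' goto b→17
  17='bbb' goto e→18
  18='bbbe' goto ·  [P6 ends]

Failure links (BFS by depth):
  n1('d'): parent n0 fail=0; on 'd' 0 → fail=0;  out {0}∪∅={0}
  n2('e'): parent n0 fail=0; on 'e' 0 → fail=0;  out ∅∪∅=∅
  n13('a'): parent n0 fail=0; on 'a' 0 → fail=0;  out ∅∪∅=∅
  n15('b'): parent n0 fail=0; on 'b' 0 → fail=0;  out ∅∪∅=∅
  n3('ee'): parent n2 fail=0; on 'e' 0 → fail=2;  out ∅∪∅=∅
  n8('ed'): parent n2 fail=0; on 'd' 0 → fail=1;  out {2}∪{0}={0,2}
  n9('db'): parent n1 fail=0; on 'b' 0 → fail=15;  out ∅∪∅=∅
  n11('de'): parent n1 fail=0; on 'e' 0 → fail=2;  out ∅∪∅=∅
  n14('aa'): parent n13 fail=0; on 'a' 0 → fail=13;  out {5}∪∅={5}
  n16('bb'): parent n15 fail=0; on 'b' 0 → fail=15;  out ∅∪∅=∅
  n4('eeb'): parent n3 fail=2; on 'b' 2→0 → fail=15;  out ∅∪∅=∅
  n10('dbc'): parent n9 fail=15; on 'c' 15→0 → fail=0;  out {3}∪∅={3}
  n12('deb'): parent n11 fail=2; on 'b' 2→0 → fail=15;  out {4}∪∅={4}
  n17('bbb'): parent n16 fail=15; on 'b' 15 → fail=16;  out ∅∪∅=∅
  n5('eebb'): parent n4 fail=15; on 'b' 15 → fail=16;  out ∅∪∅=∅
  n18('bbbe'): parent n17 fail=16; on 'e' 16→15→0 → fail=2;  out {6}∪∅={6}
  n6('eebbb'): parent n5 fail=16; on 'b' 16 → fail=17;  out ∅∪∅=∅
  n7('eebbbe'): parent n6 fail=17; on 'e' 17 → fail=18;  out {1}∪{6}={1,6}

Run:
[0] read 'c'  n0⇒n0
[1] read 'b'  n0⇒n15
[2] read 'e'  n15⇒n2 ·f
[3] read 'b'  n2⇒n15 ·f
[4] read 'b'  n15⇒n16
[5] read 'b'  n16⇒n17
[6] read 'e'  n17⇒n18  → match P6@[3:6]
[7] read 'a'  n18⇒n13 ·f
[8] read 'a'  n13⇒n14  → match P5@[7:8]
[9] read 'e'  n14⇒n2 ·f
[10] read 'e'  n2⇒n3
[11] read 'b'  n3⇒n4
[12] read 'b'  n4⇒n5
[13] read 'b'  n5⇒n6
[14] read 'e'  n6⇒n7  → match P1@[9:14],P6@[11:14]
[15] read 'a'  n7⇒n13 ·f
[16] read 'c'  n13⇒n0 ·f
[17] read 'e'  n0⇒n2
[18] read 'd'  n2⇒n8  → match P0@[18:18],P2@[17:18]
[19] read 'e'  n8⇒n11 ·f
[20] read 'a'  n11⇒n13 ·f
[21] read 'd'  n13⇒n1 ·f  → match P0@[21:21]
[22] read 'c'  n1⇒n0 ·f
[23] read 'c'  n0⇒n0
[24] read 'e'  n0⇒n2
[25] read 'b'  n2⇒n15 ·f
[26] read 'e'  n15⇒n2 ·f
[27] read 'e'  n2⇒n3
[28] read 'b'  n3⇒n4
[29] read 'b'  n4⇒n5
[30] read 'b'  n5⇒n6
[31] read 'e'  n6⇒n7  → match P1@[26:31],P6@[28:31]
[32] read 'b'  n7⇒n15 ·f
[33] read 'c'  n15⇒n0 ·f

All matches (sorted): [[6,6],[8,5],[14,1],[14,6],[18,0],[18,2],[21,0],[31,1],[31,6]]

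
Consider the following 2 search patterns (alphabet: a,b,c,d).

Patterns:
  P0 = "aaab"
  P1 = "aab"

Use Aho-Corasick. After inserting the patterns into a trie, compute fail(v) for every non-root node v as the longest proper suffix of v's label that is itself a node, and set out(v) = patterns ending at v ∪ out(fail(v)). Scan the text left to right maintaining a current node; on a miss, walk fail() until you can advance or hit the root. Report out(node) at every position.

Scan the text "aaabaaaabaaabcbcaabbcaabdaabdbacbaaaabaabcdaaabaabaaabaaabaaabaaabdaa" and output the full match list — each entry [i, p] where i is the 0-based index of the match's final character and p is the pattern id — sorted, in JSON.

Build:
Trie nodes:
  n0 'ε': a→1
  n1 'a': a→2
  n2 'aa': a→3 b→5
  n3 'aaa': b→4
  n4 'aaab': ·  ←P0
  n5 'aab': ·  ←P1

BFS fail/out derivation:
  fail(1) 'a': from fail(0)=0 chase 'a': 0 ⇒ 0;  out=∅∪out(0)=∅
  fail(2) 'aa': from fail(1)=0 chase 'a': 0 ⇒ 1;  out=∅∪out(1)=∅
  fail(3) 'aaa': from fail(2)=1 chase 'a': 1 ⇒ 2;  out=∅∪out(2)=∅
  fail(5) 'aab': from fail(2)=1 chase 'b': 1→0 ⇒ 0;  out={1}∪out(0)={1}
  fail(4) 'aaab': from fail(3)=2 chase 'b': 2 ⇒ 5;  out={0}∪out(5)={0,1}

Scan:
pos 0 'a': at 1
pos 1 'a': at 2
pos 2 'a': at 3
pos 3 'b': at 4  ** P0@[0:3],P1@[1:3]
pos 4 'a': at 1 (fail-walked)
pos 5 'a': at 2
pos 6 'a': at 3
pos 7 'a': at 3 (fail-walked)
pos 8 'b': at 4  ** P0@[5:8],P1@[6:8]
pos 9 'a': at 1 (fail-walked)
pos 10 'a': at 2
pos 11 'a': at 3
pos 12 'b': at 4  ** P0@[9:12],P1@[10:12]
pos 13 'c': at 0 (fail-walked)
pos 14 'b': at 0
pos 15 'c': at 0
pos 16 'a': at 1
pos 17 'a': at 2
pos 18 'b': at 5  ** P1@[16:18]
pos 19 'b': at 0 (fail-walked)
pos 20 'c': at 0
pos 21 'a': at 1
pos 22 'a': at 2
pos 23 'b': at 5  ** P1@[21:23]
pos 24 'd': at 0 (fail-walked)
pos 25 'a': at 1
pos 26 'a': at 2
pos 27 'b': at 5  ** P1@[25:27]
pos 28 'd': at 0 (fail-walked)
pos 29 'b': at 0
pos 30 'a': at 1
pos 31 'c': at 0 (fail-walked)
pos 32 'b': at 0
pos 33 'a': at 1
pos 34 'a': at 2
pos 35 'a': at 3
pos 36 'a': at 3 (fail-walked)
pos 37 'b': at 4  ** P0@[34:37],P1@[35:37]
pos 38 'a': at 1 (fail-walked)
pos 39 'a': at 2
pos 40 'b': at 5  ** P1@[38:40]
pos 41 'c': at 0 (fail-walked)
pos 42 'd': at 0
pos 43 'a': at 1
pos 44 'a': at 2
pos 45 'a': at 3
pos 46 'b': at 4  ** P0@[43:46],P1@[44:46]
pos 47 'a': at 1 (fail-walked)
pos 48 'a': at 2
pos 49 'b': at 5  ** P1@[47:49]
pos 50 'a': at 1 (fail-walked)
pos 51 'a': at 2
pos 52 'a': at 3
pos 53 'b': at 4  ** P0@[50:53],P1@[51:53]
pos 54 'a': at 1 (fail-walked)
pos 55 'a': at 2
pos 56 'a': at 3
pos 57 'b': at 4  ** P0@[54:57],P1@[55:57]
pos 58 'a': at 1 (fail-walked)
pos 59 'a': at 2
pos 60 'a': at 3
pos 61 'b': at 4  ** P0@[58:61],P1@[59:61]
pos 62 'a': at 1 (fail-walked)
pos 63 'a': at 2
pos 64 'a': at 3
pos 65 'b': at 4  ** P0@[62:65],P1@[63:65]
pos 66 'd': at 0 (fail-walked)
pos 67 'a': at 1
pos 68 'a': at 2

Matches: [[3,0],[3,1],[8,0],[8,1],[12,0],[12,1],[18,1],[23,1],[27,1],[37,0],[37,1],[40,1],[46,0],[46,1],[49,1],[53,0],[53,1],[57,0],[57,1],[61,0],[61,1],[65,0],[65,1]]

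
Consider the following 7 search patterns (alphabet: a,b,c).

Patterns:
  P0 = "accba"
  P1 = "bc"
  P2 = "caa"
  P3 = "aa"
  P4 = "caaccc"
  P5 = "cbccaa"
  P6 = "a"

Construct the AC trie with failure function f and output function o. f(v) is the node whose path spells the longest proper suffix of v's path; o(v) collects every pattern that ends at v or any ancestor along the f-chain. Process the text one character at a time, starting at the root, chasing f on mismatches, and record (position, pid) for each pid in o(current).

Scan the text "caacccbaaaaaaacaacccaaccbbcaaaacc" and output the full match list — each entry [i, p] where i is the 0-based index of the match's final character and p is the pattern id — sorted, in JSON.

Build automaton:
Trie nodes:
  n0 'ε': a→1 b→6 c→8
  n1 'a': a→11 c→2  [P6 ends]
  n2 'ac': c→3
  n3 'acc': b→4
  n4 'accb': a→5
  n5 'accba': ·  [P0 ends]
  n6 'b': c→7
  n7 'bc': ·  [P1 ends]
  n8 'c': a→9 b→15
  n9 'ca': a→10
  n10 'caa': c→12  [P2 ends]
  n11 'aa': ·  [P3 ends]
  n12 'caac': c→13
  n13 'caacc': c→14
  n14 'caaccc': ·  [P4 ends]
  n15 'cb': c→16
  n16 'cbc': c→17
  n17 'cbcc': a→18
  n18 'cbcca': a→19
  n19 'cbccaa': ·  [P5 ends]

BFS fail/out derivation:
  n1('a'): parent n0 fail=0; on 'a' 0 → fail=0;  out {6}∪∅={6}
  n6('b'): parent n0 fail=0; on 'b' 0 → fail=0;  out ∅∪∅=∅
  n8('c'): parent n0 fail=0; on 'c' 0 → fail=0;  out ∅∪∅=∅
  n2('ac'): parent n1 fail=0; on 'c' 0 → fail=8;  out ∅∪∅=∅
  n7('bc'): parent n6 fail=0; on 'c' 0 → fail=8;  out {1}∪∅={1}
  n9('ca'): parent n8 fail=0; on 'a' 0 → fail=1;  out ∅∪{6}={6}
  n11('aa'): parent n1 fail=0; on 'a' 0 → fail=1;  out {3}∪{6}={3,6}
  n15('cb'): parent n8 fail=0; on 'b' 0 → fail=6;  out ∅∪∅=∅
  n3('acc'): parent n2 fail=8; on 'c' 8→0 → fail=8;  out ∅∪∅=∅
  n10('caa'): parent n9 fail=1; on 'a' 1 → fail=11;  out {2}∪{3,6}={2,3,6}
  n16('cbc'): parent n15 fail=6; on 'c' 6 → fail=7;  out ∅∪{1}={1}
  n4('accb'): parent n3 fail=8; on 'b' 8 → fail=15;  out ∅∪∅=∅
  n12('caac'): parent n10 fail=11; on 'c' 11→1 → fail=2;  out ∅∪∅=∅
  n17('cbcc'): parent n16 fail=7; on 'c' 7→8→0 → fail=8;  out ∅∪∅=∅
  n5('accba'): parent n4 fail=15; on 'a' 15→6→0 → fail=1;  out {0}∪{6}={0,6}
  n13('caacc'): parent n12 fail=2; on 'c' 2 → fail=3;  out ∅∪∅=∅
  n18('cbcca'): parent n17 fail=8; on 'a' 8 → fail=9;  out ∅∪{6}={6}
  n14('caaccc'): parent n13 fail=3; on 'c' 3→8→0 → fail=8;  out {4}∪∅={4}
  n19('cbccaa'): parent n18 fail=9; on 'a' 9 → fail=10;  out {5}∪{2,3,6}={2,3,5,6}

Scan:
[0] read 'c'  n0⇒n8
[1] read 'a'  n8⇒n9  emit P6@[1:1]
[2] read 'a'  n9⇒n10  emit P2@[0:2],P3@[1:2],P6@[2:2]
[3] read 'c'  n10⇒n12
[4] read 'c'  n12⇒n13
[5] read 'c'  n13⇒n14  emit P4@[0:5]
[6] read 'b'  n14⇒n15 ·f
[7] read 'a'  n15⇒n1 ·f  emit P6@[7:7]
[8] read 'a'  n1⇒n11  emit P3@[7:8],P6@[8:8]
[9] read 'a'  n11⇒n11 ·f  emit P3@[8:9],P6@[9:9]
[10] read 'a'  n11⇒n11 ·f  emit P3@[9:10],P6@[10:10]
[11] read 'a'  n11⇒n11 ·f  emit P3@[10:11],P6@[11:11]
[12] read 'a'  n11⇒n11 ·f  emit P3@[11:12],P6@[12:12]
[13] read 'a'  n11⇒n11 ·f  emit P3@[12:13],P6@[13:13]
[14] read 'c'  n11⇒n2 ·f
[15] read 'a'  n2⇒n9 ·f  emit P6@[15:15]
[16] read 'a'  n9⇒n10  emit P2@[14:16],P3@[15:16],P6@[16:16]
[17] read 'c'  n10⇒n12
[18] read 'c'  n12⇒n13
[19] read 'c'  n13⇒n14  emit P4@[14:19]
[20] read 'a'  n14⇒n9 ·f  emit P6@[20:20]
[21] read 'a'  n9⇒n10  emit P2@[19:21],P3@[20:21],P6@[21:21]
[22] read 'c'  n10⇒n12
[23] read 'c'  n12⇒n13
[24] read 'b'  n13⇒n4 ·f
[25] read 'b'  n4⇒n6 ·f
[26] read 'c'  n6⇒n7  emit P1@[25:26]
[27] read 'a'  n7⇒n9 ·f  emit P6@[27:27]
[28] read 'a'  n9⇒n10  emit P2@[26:28],P3@[27:28],P6@[28:28]
[29] read 'a'  n10⇒n11 ·f  emit P3@[28:29],P6@[29:29]
[30] read 'a'  n11⇒n11 ·f  emit P3@[29:30],P6@[30:30]
[31] read 'c'  n11⇒n2 ·f
[32] read 'c'  n2⇒n3

Matches: [[1,6],[2,2],[2,3],[2,6],[5,4],[7,6],[8,3],[8,6],[9,3],[9,6],[10,3],[10,6],[11,3],[11,6],[12,3],[12,6],[13,3],[13,6],[15,6],[16,2],[16,3],[16,6],[19,4],[20,6],[21,2],[21,3],[21,6],[26,1],[27,6],[28,2],[28,3],[28,6],[29,3],[29,6],[30,3],[30,6]]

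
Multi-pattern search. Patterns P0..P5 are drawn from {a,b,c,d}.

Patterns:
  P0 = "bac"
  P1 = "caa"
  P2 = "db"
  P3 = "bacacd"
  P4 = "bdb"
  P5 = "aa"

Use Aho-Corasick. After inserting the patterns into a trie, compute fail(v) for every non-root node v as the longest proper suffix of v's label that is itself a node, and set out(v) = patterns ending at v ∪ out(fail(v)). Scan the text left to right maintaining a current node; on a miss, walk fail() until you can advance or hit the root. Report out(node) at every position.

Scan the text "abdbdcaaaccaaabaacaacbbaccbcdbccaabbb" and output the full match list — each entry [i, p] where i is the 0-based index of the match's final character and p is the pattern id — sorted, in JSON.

Build automaton:
Trie nodes:
  n0 'ε': a→14 b→1 c→4 d→7
  n1 'b': a→2 d→12
  n2 'ba': c→3
  n3 'bac': a→9  ←P0
  n4 'c': a→5
  n5 'ca': a→6
  n6 'caa': ·  ←P1
  n7 'd': b→8
  n8 'db': ·  ←P2
  n9 'baca': c→10
  n10 'bacac': d→11
  n11 'bacacd': ·  ←P3
  n12 'bd': b→13
  n13 'bdb': ·  ←P4
  n14 'a': a→15
  n15 'aa': ·  ←P5

BFS fail/out derivation:
  n1('b'): parent n0 fail=0; on 'b' 0 → fail=0;  out ∅∪∅=∅
  n4('c'): parent n0 fail=0; on 'c' 0 → fail=0;  out ∅∪∅=∅
  n7('d'): parent n0 fail=0; on 'd' 0 → fail=0;  out ∅∪∅=∅
  n14('a'): parent n0 fail=0; on 'a' 0 → fail=0;  out ∅∪∅=∅
  n2('ba'): parent n1 fail=0; on 'a' 0 → fail=14;  out ∅∪∅=∅
  n5('ca'): parent n4 fail=0; on 'a' 0 → fail=14;  out ∅∪∅=∅
  n8('db'): parent n7 fail=0; on 'b' 0 → fail=1;  out {2}∪∅={2}
  n12('bd'): parent n1 fail=0; on 'd' 0 → fail=7;  out ∅∪∅=∅
  n15('aa'): parent n14 fail=0; on 'a' 0 → fail=14;  out {5}∪∅={5}
  n3('bac'): parent n2 fail=14; on 'c' 14→0 → fail=4;  out {0}∪∅={0}
  n6('caa'): parent n5 fail=14; on 'a' 14 → fail=15;  out {1}∪{5}={1,5}
  n13('bdb'): parent n12 fail=7; on 'b' 7 → fail=8;  out {4}∪{2}={2,4}
  n9('baca'): parent n3 fail=4; on 'a' 4 → fail=5;  out ∅∪∅=∅
  n10('bacac'): parent n9 fail=5; on 'c' 5→14→0 → fail=4;  out ∅∪∅=∅
  n11('bacacd'): parent n10 fail=4; on 'd' 4→0 → fail=7;  out {3}∪∅={3}

Text stream:
pos 0 'a': at 14
pos 1 'b': at 1 (fail-walked)
pos 2 'd': at 12
pos 3 'b': at 13  emit P2@[2:3],P4@[1:3]
pos 4 'd': at 12 (fail-walked)
pos 5 'c': at 4 (fail-walked)
pos 6 'a': at 5
pos 7 'a': at 6  emit P1@[5:7],P5@[6:7]
pos 8 'a': at 15 (fail-walked)  emit P5@[7:8]
pos 9 'c': at 4 (fail-walked)
pos 10 'c': at 4 (fail-walked)
pos 11 'a': at 5
pos 12 'a': at 6  emit P1@[10:12],P5@[11:12]
pos 13 'a': at 15 (fail-walked)  emit P5@[12:13]
pos 14 'b': at 1 (fail-walked)
pos 15 'a': at 2
pos 16 'a': at 15 (fail-walked)  emit P5@[15:16]
pos 17 'c': at 4 (fail-walked)
pos 18 'a': at 5
pos 19 'a': at 6  emit P1@[17:19],P5@[18:19]
pos 20 'c': at 4 (fail-walked)
pos 21 'b': at 1 (fail-walked)
pos 22 'b': at 1 (fail-walked)
pos 23 'a': at 2
pos 24 'c': at 3  emit P0@[22:24]
pos 25 'c': at 4 (fail-walked)
pos 26 'b': at 1 (fail-walked)
pos 27 'c': at 4 (fail-walked)
pos 28 'd': at 7 (fail-walked)
pos 29 'b': at 8  emit P2@[28:29]
pos 30 'c': at 4 (fail-walked)
pos 31 'c': at 4 (fail-walked)
pos 32 'a': at 5
pos 33 'a': at 6  emit P1@[31:33],P5@[32:33]
pos 34 'b': at 1 (fail-walked)
pos 35 'b': at 1 (fail-walked)
pos 36 'b': at 1 (fail-walked)

Result: [[3,2],[3,4],[7,1],[7,5],[8,5],[12,1],[12,5],[13,5],[16,5],[19,1],[19,5],[24,0],[29,2],[33,1],[33,5]]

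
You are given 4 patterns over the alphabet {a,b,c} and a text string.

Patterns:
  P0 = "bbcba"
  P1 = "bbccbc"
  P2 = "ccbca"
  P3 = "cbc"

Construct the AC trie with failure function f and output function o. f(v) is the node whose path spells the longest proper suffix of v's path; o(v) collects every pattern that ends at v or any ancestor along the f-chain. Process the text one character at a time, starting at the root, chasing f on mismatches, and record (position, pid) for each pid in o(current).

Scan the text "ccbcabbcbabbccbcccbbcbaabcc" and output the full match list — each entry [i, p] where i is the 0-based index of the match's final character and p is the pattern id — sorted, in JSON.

Build:
Trie nodes:
  0='ε' goto b→1 c→9
  1='b' goto b→2
  2='bb' goto c→3
  3='bbc' goto b→4 c→6
  4='bbcb' goto a→5
  5='bbcba' goto ·  ←P0
  6='bbcc' goto b→7
  7='bbccb' goto c→8
  8='bbccbc' goto ·  ←P1
  9='c' goto b→14 c→10
  10='cc' goto b→11
  11='ccb' goto c→12
  12='ccbc' goto a→13
  13='ccbca' goto ·  ←P2
  14='cb' goto c→15
  15='cbc' goto ·  ←P3

Failure links (BFS by depth):
  n1('b'): parent n0 fail=0; on 'b' 0 → fail=0;  out ∅∪∅=∅
  n9('c'): parent n0 fail=0; on 'c' 0 → fail=0;  out ∅∪∅=∅
  n2('bb'): parent n1 fail=0; on 'b' 0 → fail=1;  out ∅∪∅=∅
  n10('cc'): parent n9 fail=0; on 'c' 0 → fail=9;  out ∅∪∅=∅
  n14('cb'): parent n9 fail=0; on 'b' 0 → fail=1;  out ∅∪∅=∅
  n3('bbc'): parent n2 fail=1; on 'c' 1→0 → fail=9;  out ∅∪∅=∅
  n11('ccb'): parent n10 fail=9; on 'b' 9 → fail=14;  out ∅∪∅=∅
  n15('cbc'): parent n14 fail=1; on 'c' 1→0 → fail=9;  out {3}∪∅={3}
  n4('bbcb'): parent n3 fail=9; on 'b' 9 → fail=14;  out ∅∪∅=∅
  n6('bbcc'): parent n3 fail=9; on 'c' 9 → fail=10;  out ∅∪∅=∅
  n12('ccbc'): parent n11 fail=14; on 'c' 14 → fail=15;  out ∅∪{3}={3}
  n5('bbcba'): parent n4 fail=14; on 'a' 14→1→0 → fail=0;  out {0}∪∅={0}
  n7('bbccb'): parent n6 fail=10; on 'b' 10 → fail=11;  out ∅∪∅=∅
  n13('ccbca'): parent n12 fail=15; on 'a' 15→9→0 → fail=0;  out {2}∪∅={2}
  n8('bbccbc'): parent n7 fail=11; on 'c' 11 → fail=12;  out {1}∪{3}={1,3}

Scan:
[0] read 'c'  n0⇒n9
[1] read 'c'  n9⇒n10
[2] read 'b'  n10⇒n11
[3] read 'c'  n11⇒n12  → match P3@[1:3]
[4] read 'a'  n12⇒n13  → match P2@[0:4]
[5] read 'b'  n13⇒n1 (via fail)
[6] read 'b'  n1⇒n2
[7] read 'c'  n2⇒n3
[8] read 'b'  n3⇒n4
[9] read 'a'  n4⇒n5  → match P0@[5:9]
[10] read 'b'  n5⇒n1 (via fail)
[11] read 'b'  n1⇒n2
[12] read 'c'  n2⇒n3
[13] read 'c'  n3⇒n6
[14] read 'b'  n6⇒n7
[15] read 'c'  n7⇒n8  → match P1@[10:15],P3@[13:15]
[16] read 'c'  n8⇒n10 (via fail)
[17] read 'c'  n10⇒n10 (via fail)
[18] read 'b'  n10⇒n11
[19] read 'b'  n11⇒n2 (via fail)
[20] read 'c'  n2⇒n3
[21] read 'b'  n3⇒n4
[22] read 'a'  n4⇒n5  → match P0@[18:22]
[23] read 'a'  n5⇒n0 (via fail)
[24] read 'b'  n0⇒n1
[25] read 'c'  n1⇒n9 (via fail)
[26] read 'c'  n9⇒n10

All matches (sorted): [[3,3],[4,2],[9,0],[15,1],[15,3],[22,0]]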